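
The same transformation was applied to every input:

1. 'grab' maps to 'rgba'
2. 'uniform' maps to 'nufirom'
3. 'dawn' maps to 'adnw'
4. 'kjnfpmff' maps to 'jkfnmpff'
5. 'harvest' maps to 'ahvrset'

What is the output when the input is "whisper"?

hwsiepr

Each output is the input with this applied: swap each adjacent pair of characters (1↔2, 3↔4, ...).
So "whisper" becomes "hwsiepr".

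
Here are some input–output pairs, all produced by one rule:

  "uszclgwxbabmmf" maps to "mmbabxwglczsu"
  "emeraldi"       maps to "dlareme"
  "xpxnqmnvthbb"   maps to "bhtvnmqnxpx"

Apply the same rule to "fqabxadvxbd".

bxvdaxbaqf

Looking at the pairs, the operation is to reverse the string, then delete the first character.
For "fqabxadvxbd" the result is "bxvdaxbaqf".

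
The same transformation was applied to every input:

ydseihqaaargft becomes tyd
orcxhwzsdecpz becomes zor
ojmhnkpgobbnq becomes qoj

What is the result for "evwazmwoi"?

In each case the input is transformed by: move the last character to the front, then keep only the first 3 characters.
For "evwazmwoi", step one produces "ievwazmwo"; step two turns that into "iev".
(Check on "ydseihqaaargft": → "tydseihqaaargf" → "tyd" ✓)

iev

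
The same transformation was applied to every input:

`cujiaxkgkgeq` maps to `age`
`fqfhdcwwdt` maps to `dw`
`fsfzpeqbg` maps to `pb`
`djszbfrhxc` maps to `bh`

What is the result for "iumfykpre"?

Rule — delete the first 2 characters, then keep one character in every 3, starting at position 3 (positions 3rd, 6th, 9th, ...).
Starting from "iumfykpre": after the first operation, "mfykpre"; after the second, "yr".

yr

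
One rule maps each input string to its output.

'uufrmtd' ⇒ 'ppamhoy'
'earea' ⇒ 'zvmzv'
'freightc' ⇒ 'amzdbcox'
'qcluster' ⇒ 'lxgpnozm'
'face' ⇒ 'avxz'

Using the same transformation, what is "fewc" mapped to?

azrx

Rule — shift every letter 5 places backward in the alphabet (wrapping around).
On "fewc" that produces "azrx".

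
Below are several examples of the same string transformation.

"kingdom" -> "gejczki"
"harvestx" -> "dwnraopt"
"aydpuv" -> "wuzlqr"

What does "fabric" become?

The pattern: shift every letter 4 places backward in the alphabet (wrapping around).
So "fabric" becomes "bwxney".

bwxney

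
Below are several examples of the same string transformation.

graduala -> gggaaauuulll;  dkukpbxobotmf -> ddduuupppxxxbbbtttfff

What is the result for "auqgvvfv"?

Each output is the input with this applied: keep every other character starting from the first (positions 1st, 3rd, 5th, ...), then repeat every character 3 times.
"auqgvvfv" → "aqvf" → "aaaqqqvvvfff".

aaaqqqvvvfff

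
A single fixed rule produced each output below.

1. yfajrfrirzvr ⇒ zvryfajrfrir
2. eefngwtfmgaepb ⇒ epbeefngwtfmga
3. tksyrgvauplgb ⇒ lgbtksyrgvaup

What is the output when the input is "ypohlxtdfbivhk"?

vhkypohlxtdfbi

Rule — move the last 3 characters to the front (rotate right by 3).
On "ypohlxtdfbivhk" that produces "vhkypohlxtdfbi".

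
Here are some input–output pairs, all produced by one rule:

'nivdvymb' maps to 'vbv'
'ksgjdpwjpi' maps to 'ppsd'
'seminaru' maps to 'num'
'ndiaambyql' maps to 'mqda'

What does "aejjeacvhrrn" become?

craj

Looking at the pairs, the operation is to swap the front and back halves of the string, then keep one character in every 3, starting at position 1 (positions 1st, 4th, 7th, ...).
Working it through for "aejjeacvhrrn": intermediate "cvhrrnaejjea", final "craj".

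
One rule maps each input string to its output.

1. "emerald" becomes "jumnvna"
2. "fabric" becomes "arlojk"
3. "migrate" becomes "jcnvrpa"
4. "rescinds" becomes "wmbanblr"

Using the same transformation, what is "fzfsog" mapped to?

bxpoio

Each output is the input with this applied: shift every letter 9 places forward in the alphabet (wrapping around), then move the last 3 characters to the front (rotate right by 3).
Working it through for "fzfsog": intermediate "oiobxp", final "bxpoio".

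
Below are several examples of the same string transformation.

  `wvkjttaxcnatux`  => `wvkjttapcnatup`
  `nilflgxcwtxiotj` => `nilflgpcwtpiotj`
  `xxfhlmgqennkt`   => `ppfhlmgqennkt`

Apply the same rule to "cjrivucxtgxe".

The rule is to replace every "x" with "p".
So "cjrivucxtgxe" becomes "cjrivucptgpe".

cjrivucptgpe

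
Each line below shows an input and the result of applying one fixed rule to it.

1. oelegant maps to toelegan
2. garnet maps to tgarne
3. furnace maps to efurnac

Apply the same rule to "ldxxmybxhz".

What's happening: move the last character to the front.
For "ldxxmybxhz" the result is "zldxxmybxh".

zldxxmybxh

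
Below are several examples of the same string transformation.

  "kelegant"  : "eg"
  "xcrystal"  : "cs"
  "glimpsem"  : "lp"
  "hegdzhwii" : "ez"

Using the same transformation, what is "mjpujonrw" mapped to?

The transformation: keep one character in every 3, starting at position 2 (positions 2nd, 5th, 8th, ...), then delete the last character.
Working it through for "mjpujonrw": intermediate "jjr", final "jj".

jj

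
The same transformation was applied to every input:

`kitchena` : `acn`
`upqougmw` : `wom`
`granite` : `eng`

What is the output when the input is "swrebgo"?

oes

In each case the input is transformed by: swap the first and last characters, then keep one character in every 3, starting at position 1 (positions 1st, 4th, 7th, ...).
Starting from "swrebgo": after the first operation, "owrebgs"; after the second, "oes".
(Check on "kitchena": → "aitchenk" → "acn" ✓)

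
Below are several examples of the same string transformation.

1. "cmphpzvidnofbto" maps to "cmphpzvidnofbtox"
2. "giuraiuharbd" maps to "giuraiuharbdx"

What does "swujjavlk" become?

swujjavlkx

The rule is to append "x".
Doing the same to "swujjavlk": "swujjavlkx".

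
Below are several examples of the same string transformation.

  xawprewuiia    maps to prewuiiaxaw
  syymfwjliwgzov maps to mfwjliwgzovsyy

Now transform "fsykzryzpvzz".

kzryzpvzzfsy

The transformation: move the first 3 characters to the end (rotate left by 3).
So "fsykzryzpvzz" becomes "kzryzpvzzfsy".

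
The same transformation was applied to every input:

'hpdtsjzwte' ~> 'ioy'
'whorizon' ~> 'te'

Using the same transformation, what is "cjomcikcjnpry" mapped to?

Each output is the input with this applied: keep one character in every 3, starting at position 3 (positions 3rd, 6th, 9th, ...), then shift every letter 5 places forward in the alphabet (wrapping around).
Applying that to "cjomcikcjnpry" gives "tnow".

tnow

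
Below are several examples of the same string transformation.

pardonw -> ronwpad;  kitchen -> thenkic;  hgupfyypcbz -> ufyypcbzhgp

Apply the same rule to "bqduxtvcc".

dxtvccbqu

What's happening: move the first 3 characters to the end (rotate left by 3), then swap the first and last characters.
Applying both steps to "bqduxtvcc": "uxtvccbqd", then "dxtvccbqu".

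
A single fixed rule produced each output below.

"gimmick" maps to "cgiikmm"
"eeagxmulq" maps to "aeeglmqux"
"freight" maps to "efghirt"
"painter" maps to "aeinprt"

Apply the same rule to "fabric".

abcfir

Each output is the input with this applied: sort the characters into alphabetical order.
So "fabric" becomes "abcfir".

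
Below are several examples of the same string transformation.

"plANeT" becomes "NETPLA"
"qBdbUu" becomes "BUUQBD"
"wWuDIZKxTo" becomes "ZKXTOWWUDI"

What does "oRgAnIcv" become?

NICVORGA

The pattern: swap the front and back halves of the string, then convert every letter to uppercase.
On "oRgAnIcv": the first step gives "nIcvoRgA", and the second then gives "NICVORGA".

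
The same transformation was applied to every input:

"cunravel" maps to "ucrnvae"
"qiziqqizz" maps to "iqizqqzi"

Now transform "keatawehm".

ektawahe

The transformation: delete the last character, then swap each adjacent pair of characters (1↔2, 3↔4, ...).
Working it through for "keatawehm": intermediate "keataweh", final "ektawahe".
(Check on "qiziqqizz": → "qiziqqiz" → "iqizqqzi" ✓)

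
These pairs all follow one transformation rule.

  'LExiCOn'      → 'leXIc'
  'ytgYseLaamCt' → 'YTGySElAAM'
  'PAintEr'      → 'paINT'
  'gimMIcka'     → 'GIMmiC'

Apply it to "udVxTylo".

UDvXtY

The pattern: flip the case of every letter, then delete the last 2 characters.
"udVxTylo" → "UDvXtYLO" → "UDvXtY".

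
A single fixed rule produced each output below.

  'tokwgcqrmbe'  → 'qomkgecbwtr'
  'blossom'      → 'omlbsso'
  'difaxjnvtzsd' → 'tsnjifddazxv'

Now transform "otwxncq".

Rule — sort the characters into reverse alphabetical order, then move the first 3 characters to the end (rotate left by 3).
For "otwxncq", step one produces "xwtqonc"; step two turns that into "qoncxwt".

qoncxwt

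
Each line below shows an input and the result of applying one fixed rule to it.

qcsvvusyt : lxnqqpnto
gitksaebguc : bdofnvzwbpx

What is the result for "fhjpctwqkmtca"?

The pattern: shift every letter 5 places backward in the alphabet (wrapping around).
So "fhjpctwqkmtca" becomes "acekxorlfhoxv".

acekxorlfhoxv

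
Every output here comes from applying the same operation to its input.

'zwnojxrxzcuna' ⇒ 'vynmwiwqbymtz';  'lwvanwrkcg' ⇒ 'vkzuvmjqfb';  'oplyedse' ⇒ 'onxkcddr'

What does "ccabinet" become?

bbazmhsd

Rule — swap each adjacent pair of characters (1↔2, 3↔4, ...), then shift every letter 1 place backward in the alphabet (wrapping around).
On "ccabinet": the first step gives "ccbanite", and the second then gives "bbazmhsd".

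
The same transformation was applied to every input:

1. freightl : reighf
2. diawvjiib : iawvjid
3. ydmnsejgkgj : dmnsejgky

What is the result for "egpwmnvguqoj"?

Each output is the input with this applied: delete the last 2 characters, then move the first character to the end.
Working it through for "egpwmnvguqoj": intermediate "egpwmnvguq", final "gpwmnvguqe".
(Check on "diawvjiib": → "diawvji" → "iawvjid" ✓)

gpwmnvguqe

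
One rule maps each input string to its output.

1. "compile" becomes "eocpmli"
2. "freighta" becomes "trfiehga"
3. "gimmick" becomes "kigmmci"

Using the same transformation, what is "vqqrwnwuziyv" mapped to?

The transformation: swap each adjacent pair of characters (1↔2, 3↔4, ...), then move the last character to the front.
Doing the same to "vqqrwnwuziyv": "yqvrqnwuwizv".

yqvrqnwuwizv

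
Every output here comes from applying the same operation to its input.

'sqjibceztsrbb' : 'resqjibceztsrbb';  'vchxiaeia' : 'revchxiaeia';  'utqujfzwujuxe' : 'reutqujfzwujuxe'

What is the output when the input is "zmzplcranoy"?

rezmzplcranoy

Rule — prepend "re".
So "zmzplcranoy" becomes "rezmzplcranoy".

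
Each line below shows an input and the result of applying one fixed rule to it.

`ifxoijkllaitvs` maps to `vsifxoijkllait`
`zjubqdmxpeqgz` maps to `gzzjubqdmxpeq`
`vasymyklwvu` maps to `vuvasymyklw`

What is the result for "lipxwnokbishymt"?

mtlipxwnokbishy

What's happening: move the last 2 characters to the front (rotate right by 2).
Doing the same to "lipxwnokbishymt": "mtlipxwnokbishy".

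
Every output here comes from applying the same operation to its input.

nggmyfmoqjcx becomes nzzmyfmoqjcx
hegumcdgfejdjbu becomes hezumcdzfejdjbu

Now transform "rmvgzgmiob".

The transformation: replace every "g" with "z".
So "rmvgzgmiob" becomes "rmvzzzmiob".

rmvzzzmiob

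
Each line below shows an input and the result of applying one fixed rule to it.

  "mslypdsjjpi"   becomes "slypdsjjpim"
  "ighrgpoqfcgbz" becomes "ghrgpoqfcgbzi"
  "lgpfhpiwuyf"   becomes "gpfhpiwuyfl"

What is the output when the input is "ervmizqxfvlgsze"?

rvmizqxfvlgszee

Looking at the pairs, the operation is to move the first character to the end.
"ervmizqxfvlgsze" → "rvmizqxfvlgszee".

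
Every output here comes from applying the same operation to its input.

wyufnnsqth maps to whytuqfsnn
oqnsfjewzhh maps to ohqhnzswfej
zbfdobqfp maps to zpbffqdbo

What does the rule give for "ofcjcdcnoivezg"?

The pattern: take characters alternately from the front and the back (1st, last, 2nd, 2nd-last, ...).
So "ofcjcdcnoivezg" becomes "ogfzcejvcidocn".

ogfzcejvcidocn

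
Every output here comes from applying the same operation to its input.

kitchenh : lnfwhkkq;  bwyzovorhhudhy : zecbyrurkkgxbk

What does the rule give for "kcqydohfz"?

fnbtrgikc

Looking at the pairs, the operation is to swap each adjacent pair of characters (1↔2, 3↔4, ...), then shift every letter 3 places forward in the alphabet (wrapping around).
Starting from "kcqydohfz": after the first operation, "ckyqodfhz"; after the second, "fnbtrgikc".
(Check on "bwyzovorhhudhy": → "wbzyvorohhduyh" → "zecbyrurkkgxbk" ✓)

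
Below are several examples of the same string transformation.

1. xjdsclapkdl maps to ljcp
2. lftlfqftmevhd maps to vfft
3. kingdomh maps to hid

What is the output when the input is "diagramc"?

In each case the input is transformed by: keep one character in every 3, starting at position 2 (positions 2nd, 5th, 8th, ...), then move the last character to the front.
On "diagramc": the first step gives "irc", and the second then gives "cir".

cir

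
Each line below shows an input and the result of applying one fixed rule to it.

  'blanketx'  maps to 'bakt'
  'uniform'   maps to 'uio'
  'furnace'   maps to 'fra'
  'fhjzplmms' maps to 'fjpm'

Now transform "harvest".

In each case the input is transformed by: swap each adjacent pair of characters (1↔2, 3↔4, ...), then keep every other character starting from the second (positions 2nd, 4th, 6th, ...).
Doing the same to "harvest": "hre".

hre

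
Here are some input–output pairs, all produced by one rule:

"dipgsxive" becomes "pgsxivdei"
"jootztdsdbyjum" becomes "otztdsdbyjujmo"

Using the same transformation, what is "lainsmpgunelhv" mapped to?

The rule is to swap the first and last characters, then move the first 2 characters to the end (rotate left by 2).
For "lainsmpgunelhv" the result is "insmpgunelhlva".

insmpgunelhlva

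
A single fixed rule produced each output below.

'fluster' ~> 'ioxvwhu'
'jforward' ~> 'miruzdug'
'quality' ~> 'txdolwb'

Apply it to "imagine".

What's happening: shift every letter 3 places forward in the alphabet (wrapping around).
"imagine" → "lpdjlqh".

lpdjlqh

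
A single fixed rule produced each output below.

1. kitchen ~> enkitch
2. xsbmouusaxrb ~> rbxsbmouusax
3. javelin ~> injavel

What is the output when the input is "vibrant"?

Each output is the input with this applied: move the last 2 characters to the front (rotate right by 2).
On "vibrant" that produces "ntvibra".

ntvibra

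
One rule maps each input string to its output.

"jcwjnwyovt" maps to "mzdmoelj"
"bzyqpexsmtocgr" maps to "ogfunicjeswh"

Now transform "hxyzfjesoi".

opvzuiey

Rule — shift every letter 10 places backward in the alphabet (wrapping around), then delete the first 2 characters.
On "hxyzfjesoi" that produces "opvzuiey".
(Check on "jcwjnwyovt": → "zsmzdmoelj" → "mzdmoelj" ✓)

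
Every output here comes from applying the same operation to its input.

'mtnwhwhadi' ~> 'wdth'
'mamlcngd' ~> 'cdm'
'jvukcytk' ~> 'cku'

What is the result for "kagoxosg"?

Rule — swap the front and back halves of the string, then keep one character in every 3, starting at position 1 (positions 1st, 4th, 7th, ...).
Starting from "kagoxosg": after the first operation, "xosgkago"; after the second, "xgg".

xgg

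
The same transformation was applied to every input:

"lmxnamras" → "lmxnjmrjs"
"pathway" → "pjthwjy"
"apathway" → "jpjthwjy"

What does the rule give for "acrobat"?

jcrobjt

The transformation: replace every "a" with "j".
Doing the same to "acrobat": "jcrobjt".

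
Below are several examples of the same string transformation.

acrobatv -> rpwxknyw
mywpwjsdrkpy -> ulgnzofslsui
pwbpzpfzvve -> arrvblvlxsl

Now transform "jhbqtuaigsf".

bocewqpmxdf

Looking at the pairs, the operation is to shift every letter 4 places backward in the alphabet (wrapping around), then reverse the string.
"jhbqtuaigsf" → "fdxmpqwecob" → "bocewqpmxdf".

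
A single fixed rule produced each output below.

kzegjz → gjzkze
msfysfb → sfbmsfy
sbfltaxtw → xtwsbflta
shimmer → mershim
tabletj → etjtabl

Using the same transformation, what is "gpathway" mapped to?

The pattern: move the last 3 characters to the front (rotate right by 3).
On "gpathway" that produces "waygpath".

waygpath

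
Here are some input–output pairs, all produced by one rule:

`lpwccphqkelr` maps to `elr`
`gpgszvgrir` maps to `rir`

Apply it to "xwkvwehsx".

The rule is to keep only the last 3 characters.
So "xwkvwehsx" becomes "hsx".

hsx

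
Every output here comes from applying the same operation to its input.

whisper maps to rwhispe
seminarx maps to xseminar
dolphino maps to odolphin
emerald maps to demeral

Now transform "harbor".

Each output is the input with this applied: move the last character to the front.
For "harbor" the result is "rharbo".

rharbo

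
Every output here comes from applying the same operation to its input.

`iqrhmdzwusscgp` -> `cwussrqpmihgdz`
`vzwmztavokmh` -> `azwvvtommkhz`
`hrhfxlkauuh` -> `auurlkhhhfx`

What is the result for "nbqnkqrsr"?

Rule — sort the characters into reverse alphabetical order, then swap the first and last characters.
For "nbqnkqrsr", step one produces "srrqqnnkb"; step two turns that into "brrqqnnks".

brrqqnnks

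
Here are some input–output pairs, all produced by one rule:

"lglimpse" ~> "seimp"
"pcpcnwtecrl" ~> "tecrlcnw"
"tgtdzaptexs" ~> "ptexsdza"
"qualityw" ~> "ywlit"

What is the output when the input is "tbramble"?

leamb

In each case the input is transformed by: delete the first 3 characters, then move the first 3 characters to the end (rotate left by 3).
On "tbramble": the first step gives "amble", and the second then gives "leamb".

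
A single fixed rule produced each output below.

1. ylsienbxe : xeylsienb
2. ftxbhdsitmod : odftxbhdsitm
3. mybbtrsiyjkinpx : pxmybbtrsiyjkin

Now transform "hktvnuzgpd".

pdhktvnuzg

Rule — move the last 2 characters to the front (rotate right by 2).
So "hktvnuzgpd" becomes "pdhktvnuzg".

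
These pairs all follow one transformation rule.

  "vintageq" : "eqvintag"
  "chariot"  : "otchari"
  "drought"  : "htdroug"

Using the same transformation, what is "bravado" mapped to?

dobrava

In each case the input is transformed by: move the last 2 characters to the front (rotate right by 2).
So "bravado" becomes "dobrava".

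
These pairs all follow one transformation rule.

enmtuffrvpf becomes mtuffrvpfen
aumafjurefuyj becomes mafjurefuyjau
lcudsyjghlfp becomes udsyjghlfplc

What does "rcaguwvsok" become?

aguwvsokrc

In each case the input is transformed by: move the first 2 characters to the end (rotate left by 2).
For "rcaguwvsok" the result is "aguwvsokrc".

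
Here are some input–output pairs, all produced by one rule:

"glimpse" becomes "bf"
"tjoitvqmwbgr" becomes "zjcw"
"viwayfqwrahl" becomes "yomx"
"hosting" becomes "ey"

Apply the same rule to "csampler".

Rule — shift every letter 10 places backward in the alphabet (wrapping around), then keep one character in every 3, starting at position 2 (positions 2nd, 5th, 8th, ...).
Applying both steps to "csampler": "siqcfbuh", then "ifh".
(Check on "viwayfqwrahl": → "lymqovgmhqxb" → "yomx" ✓)

ifh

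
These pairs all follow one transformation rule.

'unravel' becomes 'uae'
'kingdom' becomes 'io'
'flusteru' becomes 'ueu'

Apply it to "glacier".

Each output is the input with this applied: keep only the vowels.
On "glacier" that produces "aie".

aie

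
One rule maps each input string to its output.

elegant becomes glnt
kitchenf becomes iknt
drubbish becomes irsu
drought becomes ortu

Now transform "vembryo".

orvy

The rule is to sort the characters into alphabetical order, then keep only the last 4 characters.
Doing the same to "vembryo": "orvy".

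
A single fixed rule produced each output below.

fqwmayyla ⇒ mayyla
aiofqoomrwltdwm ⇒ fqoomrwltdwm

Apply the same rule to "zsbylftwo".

What's happening: delete the first 3 characters.
Doing the same to "zsbylftwo": "ylftwo".

ylftwo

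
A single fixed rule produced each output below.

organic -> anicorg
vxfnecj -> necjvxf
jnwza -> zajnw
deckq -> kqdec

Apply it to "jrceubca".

eubcajrc

The transformation: move the first 3 characters to the end (rotate left by 3).
Applying that to "jrceubca" gives "eubcajrc".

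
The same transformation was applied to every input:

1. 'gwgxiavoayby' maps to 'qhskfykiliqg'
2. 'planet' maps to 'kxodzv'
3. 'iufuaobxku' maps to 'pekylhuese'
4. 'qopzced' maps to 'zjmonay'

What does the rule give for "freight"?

What's happening: move the first 2 characters to the end (rotate left by 2), then shift every letter 10 places forward in the alphabet (wrapping around).
Starting from "freight": after the first operation, "eightfr"; after the second, "osqrdpb".

osqrdpb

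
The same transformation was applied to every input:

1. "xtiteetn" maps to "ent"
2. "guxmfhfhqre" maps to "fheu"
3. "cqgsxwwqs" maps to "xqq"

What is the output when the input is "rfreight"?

The pattern: keep one character in every 3, starting at position 2 (positions 2nd, 5th, 8th, ...), then move the first character to the end.
"rfreight" → "itf".
(Check on "xtiteetn": → "ten" → "ent" ✓)

itf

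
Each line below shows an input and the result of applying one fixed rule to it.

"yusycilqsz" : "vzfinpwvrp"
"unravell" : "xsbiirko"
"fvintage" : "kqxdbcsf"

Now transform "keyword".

tloahbv

The transformation: move the first 3 characters to the end (rotate left by 3), then shift every letter 3 places backward in the alphabet (wrapping around).
Working it through for "keyword": intermediate "wordkey", final "tloahbv".
(Check on "unravell": → "avellunr" → "xsbiirko" ✓)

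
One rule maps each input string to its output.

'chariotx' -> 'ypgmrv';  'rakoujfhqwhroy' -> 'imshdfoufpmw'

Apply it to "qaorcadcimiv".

Looking at the pairs, the operation is to shift every letter 2 places backward in the alphabet (wrapping around), then delete the first 2 characters.
Applying both steps to "qaorcadcimiv": "oympaybagkgt", then "mpaybagkgt".
(Check on "chariotx": → "afypgmrv" → "ypgmrv" ✓)

mpaybagkgt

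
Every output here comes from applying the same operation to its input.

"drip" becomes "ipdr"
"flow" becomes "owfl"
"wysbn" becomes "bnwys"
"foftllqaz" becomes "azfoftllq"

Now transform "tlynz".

The rule is to move the last 2 characters to the front (rotate right by 2).
Doing the same to "tlynz": "nztly".

nztly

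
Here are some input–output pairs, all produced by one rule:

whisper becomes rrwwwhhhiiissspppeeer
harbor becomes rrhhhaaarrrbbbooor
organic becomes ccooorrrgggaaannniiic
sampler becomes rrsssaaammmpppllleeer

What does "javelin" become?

nnjjjaaavvveeellliiin

Looking at the pairs, the operation is to repeat every character 3 times, then move the last 2 characters to the front (rotate right by 2).
For "javelin" the result is "nnjjjaaavvveeellliiin".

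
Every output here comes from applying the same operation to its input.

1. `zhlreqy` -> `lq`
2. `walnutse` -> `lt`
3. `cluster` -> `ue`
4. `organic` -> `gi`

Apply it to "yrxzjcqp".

xc

Looking at the pairs, the operation is to keep one character in every 3, starting at position 3 (positions 3rd, 6th, 9th, ...).
So "yrxzjcqp" becomes "xc".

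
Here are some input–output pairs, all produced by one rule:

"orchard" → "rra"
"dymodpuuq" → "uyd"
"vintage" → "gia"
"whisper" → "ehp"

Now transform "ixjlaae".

In each case the input is transformed by: move the last 2 characters to the front (rotate right by 2), then keep one character in every 3, starting at position 1 (positions 1st, 4th, 7th, ...).
Applying both steps to "ixjlaae": "aeixjla", then "axa".
(Check on "whisper": → "erwhisp" → "ehp" ✓)

axa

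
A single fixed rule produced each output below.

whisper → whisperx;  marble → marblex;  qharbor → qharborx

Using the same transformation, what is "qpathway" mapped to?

The transformation: append "x".
So "qpathway" becomes "qpathwayx".

qpathwayx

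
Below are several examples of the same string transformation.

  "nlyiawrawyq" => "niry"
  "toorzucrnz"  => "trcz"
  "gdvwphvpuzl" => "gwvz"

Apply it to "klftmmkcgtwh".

ktkt

The transformation: keep one character in every 3, starting at position 1 (positions 1st, 4th, 7th, ...).
So "klftmmkcgtwh" becomes "ktkt".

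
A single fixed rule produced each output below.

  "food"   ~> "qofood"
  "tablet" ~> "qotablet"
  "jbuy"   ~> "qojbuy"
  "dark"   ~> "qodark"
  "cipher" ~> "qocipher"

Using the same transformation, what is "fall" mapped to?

Looking at the pairs, the operation is to prepend "qo".
On "fall" that produces "qofall".

qofall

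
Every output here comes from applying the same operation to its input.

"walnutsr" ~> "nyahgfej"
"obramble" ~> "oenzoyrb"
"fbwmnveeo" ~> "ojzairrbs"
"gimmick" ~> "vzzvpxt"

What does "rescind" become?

rfpvaqe

What's happening: shift every letter 13 places forward in the alphabet (wrapping around) — i.e. ROT13, then move the first character to the end.
Working it through for "rescind": intermediate "erfpvaq", final "rfpvaqe".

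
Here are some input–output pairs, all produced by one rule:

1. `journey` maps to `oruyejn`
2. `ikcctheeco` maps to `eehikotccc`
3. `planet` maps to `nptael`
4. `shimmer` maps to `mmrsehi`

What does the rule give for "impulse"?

The pattern: sort the characters into alphabetical order, then move the first 3 characters to the end (rotate left by 3).
For "impulse", step one produces "eilmpsu"; step two turns that into "mpsueil".

mpsueil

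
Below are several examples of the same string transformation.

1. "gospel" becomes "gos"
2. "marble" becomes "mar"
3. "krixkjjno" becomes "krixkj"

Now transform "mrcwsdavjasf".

Looking at the pairs, the operation is to delete the last 3 characters.
"mrcwsdavjasf" → "mrcwsdavj".

mrcwsdavj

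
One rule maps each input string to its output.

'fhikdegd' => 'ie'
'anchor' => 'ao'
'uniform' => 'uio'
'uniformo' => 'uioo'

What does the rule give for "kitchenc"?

Looking at the pairs, the operation is to keep only the vowels.
So "kitchenc" becomes "ie".

ie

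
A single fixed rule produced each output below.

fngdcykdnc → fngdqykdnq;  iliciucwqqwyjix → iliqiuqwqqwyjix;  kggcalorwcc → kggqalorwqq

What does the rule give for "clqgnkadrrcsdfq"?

Looking at the pairs, the operation is to replace every "c" with "q".
For "clqgnkadrrcsdfq" the result is "qlqgnkadrrqsdfq".

qlqgnkadrrqsdfq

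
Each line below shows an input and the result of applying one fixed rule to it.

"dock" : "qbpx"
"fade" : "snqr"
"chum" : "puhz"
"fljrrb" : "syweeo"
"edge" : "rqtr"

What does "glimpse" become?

Rule — shift every letter 13 places forward in the alphabet (wrapping around) — i.e. ROT13.
"glimpse" → "tyvzcfr".

tyvzcfr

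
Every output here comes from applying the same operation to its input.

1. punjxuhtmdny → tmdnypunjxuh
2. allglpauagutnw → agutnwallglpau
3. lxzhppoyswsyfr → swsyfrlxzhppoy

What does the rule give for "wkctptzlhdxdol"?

The rule is to move the first character to the end, then swap the front and back halves of the string.
"wkctptzlhdxdol" → "kctptzlhdxdolw" → "hdxdolwkctptzl".
(Check on "lxzhppoyswsyfr": → "xzhppoyswsyfrl" → "swsyfrlxzhppoy" ✓)

hdxdolwkctptzl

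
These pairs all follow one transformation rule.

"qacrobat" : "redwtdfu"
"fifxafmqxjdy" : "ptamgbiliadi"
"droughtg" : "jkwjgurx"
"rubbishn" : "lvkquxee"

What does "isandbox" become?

geralvdq

The transformation: shift every letter 3 places forward in the alphabet (wrapping around), then swap the front and back halves of the string.
Working it through for "isandbox": intermediate "lvdqgera", final "geralvdq".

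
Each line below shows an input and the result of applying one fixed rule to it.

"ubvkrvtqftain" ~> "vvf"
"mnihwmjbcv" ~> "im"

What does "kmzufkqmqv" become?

The transformation: delete the last 3 characters, then keep one character in every 3, starting at position 3 (positions 3rd, 6th, 9th, ...).
Starting from "kmzufkqmqv": after the first operation, "kmzufkq"; after the second, "zk".
(Check on "mnihwmjbcv": → "mnihwmj" → "im" ✓)

zk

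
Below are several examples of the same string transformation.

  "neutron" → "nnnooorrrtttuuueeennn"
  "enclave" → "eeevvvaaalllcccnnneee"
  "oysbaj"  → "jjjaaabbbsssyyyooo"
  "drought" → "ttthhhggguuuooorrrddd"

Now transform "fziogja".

aaajjjgggoooiiizzzfff

In each case the input is transformed by: repeat every character 3 times, then reverse the string.
"fziogja" → "fffzzziiiooogggjjjaaa" → "aaajjjgggoooiiizzzfff".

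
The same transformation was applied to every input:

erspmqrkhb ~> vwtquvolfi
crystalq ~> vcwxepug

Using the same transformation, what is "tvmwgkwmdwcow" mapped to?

zqakoaqhagsax

Each output is the input with this applied: move the first character to the end, then shift every letter 4 places forward in the alphabet (wrapping around).
Doing the same to "tvmwgkwmdwcow": "zqakoaqhagsax".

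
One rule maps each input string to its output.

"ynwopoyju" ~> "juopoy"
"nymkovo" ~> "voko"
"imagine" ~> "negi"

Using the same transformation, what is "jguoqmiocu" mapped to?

The pattern: delete the first 3 characters, then move the last 2 characters to the front (rotate right by 2).
On "jguoqmiocu": the first step gives "oqmiocu", and the second then gives "cuoqmio".

cuoqmio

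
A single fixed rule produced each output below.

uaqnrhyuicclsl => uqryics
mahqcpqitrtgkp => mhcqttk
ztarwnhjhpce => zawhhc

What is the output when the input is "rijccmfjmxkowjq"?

rjcfmkwq

The pattern: keep every other character starting from the first (positions 1st, 3rd, 5th, ...).
Doing the same to "rijccmfjmxkowjq": "rjcfmkwq".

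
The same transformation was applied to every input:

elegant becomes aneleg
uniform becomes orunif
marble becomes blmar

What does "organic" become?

niorga

The rule is to delete the last character, then move the last 2 characters to the front (rotate right by 2).
Applying both steps to "organic": "organi", then "niorga".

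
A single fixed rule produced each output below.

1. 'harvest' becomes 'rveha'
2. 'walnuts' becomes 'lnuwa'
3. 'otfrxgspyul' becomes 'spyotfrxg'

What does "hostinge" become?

tinhos

In each case the input is transformed by: delete the last 2 characters, then move the last 3 characters to the front (rotate right by 3).
"hostinge" → "hostin" → "tinhos".
(Check on "harvest": → "harve" → "rveha" ✓)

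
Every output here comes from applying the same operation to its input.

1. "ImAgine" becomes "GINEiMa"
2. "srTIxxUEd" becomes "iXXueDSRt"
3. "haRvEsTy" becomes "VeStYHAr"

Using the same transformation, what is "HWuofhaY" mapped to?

OFHAyhwU

In each case the input is transformed by: move the first 3 characters to the end (rotate left by 3), then flip the case of every letter.
"HWuofhaY" → "OFHAyhwU".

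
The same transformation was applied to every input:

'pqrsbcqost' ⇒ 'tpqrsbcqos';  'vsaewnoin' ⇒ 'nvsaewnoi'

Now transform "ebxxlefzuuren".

What's happening: move the last character to the front.
So "ebxxlefzuuren" becomes "nebxxlefzuure".

nebxxlefzuure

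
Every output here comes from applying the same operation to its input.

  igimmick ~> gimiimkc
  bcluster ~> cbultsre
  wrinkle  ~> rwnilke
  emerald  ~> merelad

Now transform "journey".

ojrueny

Each output is the input with this applied: swap each adjacent pair of characters (1↔2, 3↔4, ...).
On "journey" that produces "ojrueny".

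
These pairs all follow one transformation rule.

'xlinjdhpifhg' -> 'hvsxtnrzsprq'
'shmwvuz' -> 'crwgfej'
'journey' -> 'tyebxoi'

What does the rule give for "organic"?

ybqkxsm

What's happening: shift every letter 10 places forward in the alphabet (wrapping around).
Doing the same to "organic": "ybqkxsm".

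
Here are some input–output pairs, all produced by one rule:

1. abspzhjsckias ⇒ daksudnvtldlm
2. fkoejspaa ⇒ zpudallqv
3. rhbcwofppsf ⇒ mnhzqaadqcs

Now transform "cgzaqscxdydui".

klbdniojoftnr

The transformation: shift every letter 11 places forward in the alphabet (wrapping around), then move the first 2 characters to the end (rotate left by 2).
"cgzaqscxdydui" → "nrklbdniojoft" → "klbdniojoftnr".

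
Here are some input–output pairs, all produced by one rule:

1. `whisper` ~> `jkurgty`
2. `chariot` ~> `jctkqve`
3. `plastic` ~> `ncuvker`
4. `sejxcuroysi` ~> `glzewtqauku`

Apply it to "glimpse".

In each case the input is transformed by: shift every letter 2 places forward in the alphabet (wrapping around), then move the first character to the end.
Starting from "glimpse": after the first operation, "inkorug"; after the second, "nkorugi".
(Check on "sejxcuroysi": → "uglzewtqauk" → "glzewtqauku" ✓)

nkorugi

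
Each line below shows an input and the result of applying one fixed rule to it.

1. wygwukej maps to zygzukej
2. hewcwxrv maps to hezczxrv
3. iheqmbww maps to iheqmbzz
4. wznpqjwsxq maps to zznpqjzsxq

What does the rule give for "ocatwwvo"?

The transformation: replace every "w" with "z".
Doing the same to "ocatwwvo": "ocatzzvo".

ocatzzvo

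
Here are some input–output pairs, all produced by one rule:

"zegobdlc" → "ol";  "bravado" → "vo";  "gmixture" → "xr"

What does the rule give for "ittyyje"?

ye

Rule — keep one character in every 3, starting at position 1 (positions 1st, 4th, 7th, ...), then delete the first character.
Starting from "ittyyje": after the first operation, "iye"; after the second, "ye".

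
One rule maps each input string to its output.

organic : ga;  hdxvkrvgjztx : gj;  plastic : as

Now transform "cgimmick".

In each case the input is transformed by: move the last 3 characters to the front (rotate right by 3), then keep only the last 2 characters.
Working it through for "cgimmick": intermediate "ickcgimm", final "mm".

mm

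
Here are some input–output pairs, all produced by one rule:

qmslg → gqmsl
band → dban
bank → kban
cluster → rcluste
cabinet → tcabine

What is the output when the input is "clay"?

Looking at the pairs, the operation is to move the last character to the front.
So "clay" becomes "ycla".

ycla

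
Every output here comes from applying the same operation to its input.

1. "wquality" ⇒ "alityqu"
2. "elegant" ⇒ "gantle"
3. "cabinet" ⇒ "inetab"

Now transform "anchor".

Looking at the pairs, the operation is to delete the first character, then move the first 2 characters to the end (rotate left by 2).
On "anchor": the first step gives "nchor", and the second then gives "hornc".

hornc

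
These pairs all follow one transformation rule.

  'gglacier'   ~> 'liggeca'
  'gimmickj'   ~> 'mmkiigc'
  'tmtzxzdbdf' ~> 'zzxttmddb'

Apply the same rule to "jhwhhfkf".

wkjhhhf

The pattern: delete the last character, then sort the characters into reverse alphabetical order.
For "jhwhhfkf" the result is "wkjhhhf".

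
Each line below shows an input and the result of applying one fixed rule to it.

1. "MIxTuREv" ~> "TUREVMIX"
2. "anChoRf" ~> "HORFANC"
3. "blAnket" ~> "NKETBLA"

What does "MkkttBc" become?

Rule — move the first 3 characters to the end (rotate left by 3), then convert every letter to uppercase.
"MkkttBc" → "ttBcMkk" → "TTBCMKK".
(Check on "MIxTuREv": → "TuREvMIx" → "TUREVMIX" ✓)

TTBCMKK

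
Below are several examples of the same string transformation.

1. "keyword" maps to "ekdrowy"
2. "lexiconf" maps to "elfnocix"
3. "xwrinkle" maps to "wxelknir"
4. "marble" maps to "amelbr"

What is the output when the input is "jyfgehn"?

The pattern: reverse the string, then move the last 2 characters to the front (rotate right by 2).
For "jyfgehn", step one produces "nhegfyj"; step two turns that into "yjnhegf".
(Check on "marble": → "elbram" → "amelbr" ✓)

yjnhegf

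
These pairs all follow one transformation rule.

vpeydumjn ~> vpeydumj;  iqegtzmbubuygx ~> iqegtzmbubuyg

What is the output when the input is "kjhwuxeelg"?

Rule — delete the last character.
On "kjhwuxeelg" that produces "kjhwuxeel".

kjhwuxeel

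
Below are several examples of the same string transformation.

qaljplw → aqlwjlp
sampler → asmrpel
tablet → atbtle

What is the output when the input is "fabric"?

afbcri

In each case the input is transformed by: move the first character to the end, then take characters alternately from the front and the back (1st, last, 2nd, 2nd-last, ...).
"fabric" → "afbcri".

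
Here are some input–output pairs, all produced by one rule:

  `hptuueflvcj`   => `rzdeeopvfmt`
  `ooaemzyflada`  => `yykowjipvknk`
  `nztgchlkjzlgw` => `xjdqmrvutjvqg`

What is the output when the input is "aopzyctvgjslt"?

kyzjimdfqtcvd

The transformation: shift every letter 10 places forward in the alphabet (wrapping around).
"aopzyctvgjslt" → "kyzjimdfqtcvd".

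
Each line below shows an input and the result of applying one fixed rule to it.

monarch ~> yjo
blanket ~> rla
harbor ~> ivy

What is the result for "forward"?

Each output is the input with this applied: shift every letter 7 places forward in the alphabet (wrapping around), then keep only the last 3 characters.
For "forward", step one produces "mvydhyk"; step two turns that into "hyk".

hyk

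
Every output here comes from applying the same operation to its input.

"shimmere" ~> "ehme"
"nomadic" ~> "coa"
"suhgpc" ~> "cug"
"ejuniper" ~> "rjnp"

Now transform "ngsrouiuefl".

lgruu

Each output is the input with this applied: move the last 2 characters to the front (rotate right by 2), then keep every other character starting from the second (positions 2nd, 4th, 6th, ...).
"ngsrouiuefl" → "lgruu".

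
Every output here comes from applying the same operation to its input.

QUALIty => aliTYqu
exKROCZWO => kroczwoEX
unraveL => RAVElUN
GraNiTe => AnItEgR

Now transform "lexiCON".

What's happening: move the first 2 characters to the end (rotate left by 2), then flip the case of every letter.
For "lexiCON", step one produces "xiCONle"; step two turns that into "XIconLE".

XIconLE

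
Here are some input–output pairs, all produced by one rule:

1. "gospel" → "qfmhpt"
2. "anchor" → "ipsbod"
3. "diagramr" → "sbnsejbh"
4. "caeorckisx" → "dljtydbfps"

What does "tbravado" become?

wbepucsb

In each case the input is transformed by: swap the front and back halves of the string, then shift every letter 1 place forward in the alphabet (wrapping around).
"tbravado" → "vadotbra" → "wbepucsb".
(Check on "diagramr": → "ramrdiag" → "sbnsejbh" ✓)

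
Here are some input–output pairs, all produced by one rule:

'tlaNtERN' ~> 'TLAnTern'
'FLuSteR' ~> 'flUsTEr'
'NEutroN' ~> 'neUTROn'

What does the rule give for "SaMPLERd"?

The rule is to flip the case of every letter.
Doing the same to "SaMPLERd": "sAmplerD".

sAmplerD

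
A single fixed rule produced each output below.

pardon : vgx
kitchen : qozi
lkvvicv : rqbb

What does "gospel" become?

Rule — delete the last 3 characters, then shift every letter 6 places forward in the alphabet (wrapping around).
Working it through for "gospel": intermediate "gos", final "muy".

muy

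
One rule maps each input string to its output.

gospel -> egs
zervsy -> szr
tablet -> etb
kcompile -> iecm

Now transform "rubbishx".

What's happening: swap the front and back halves of the string, then keep every other character starting from the second (positions 2nd, 4th, 6th, ...).
On "rubbishx": the first step gives "ishxrubb", and the second then gives "sxub".

sxub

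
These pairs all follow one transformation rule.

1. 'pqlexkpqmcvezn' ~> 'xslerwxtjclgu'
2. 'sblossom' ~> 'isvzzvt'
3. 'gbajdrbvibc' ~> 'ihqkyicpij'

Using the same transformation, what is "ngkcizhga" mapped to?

Looking at the pairs, the operation is to delete the first character, then shift every letter 7 places forward in the alphabet (wrapping around).
For "ngkcizhga", step one produces "gkcizhga"; step two turns that into "nrjpgonh".

nrjpgonh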